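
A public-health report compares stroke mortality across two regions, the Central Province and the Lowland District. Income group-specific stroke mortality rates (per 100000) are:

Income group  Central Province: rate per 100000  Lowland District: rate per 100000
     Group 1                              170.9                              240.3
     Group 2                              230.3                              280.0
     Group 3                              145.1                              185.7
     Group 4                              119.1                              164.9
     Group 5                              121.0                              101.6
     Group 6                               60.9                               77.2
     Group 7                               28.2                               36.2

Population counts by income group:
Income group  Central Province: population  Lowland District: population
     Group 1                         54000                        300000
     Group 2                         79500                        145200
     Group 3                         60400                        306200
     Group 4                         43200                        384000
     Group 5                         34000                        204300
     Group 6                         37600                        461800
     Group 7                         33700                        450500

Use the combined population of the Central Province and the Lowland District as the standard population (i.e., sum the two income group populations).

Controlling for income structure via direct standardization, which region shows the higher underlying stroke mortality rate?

Lowland District

Combined standard total = 2594400; weights = 0.1364, 0.0866, 0.1413, 0.1647, 0.0919, 0.1925, 0.1866.
The Central Province: 0.1364×170.9 + 0.0866×230.3 + 0.1413×145.1 + 0.1647×119.1 + 0.0919×121.0 + 0.1925×60.9 + 0.1866×28.2 = 111.4795 per 100000.
The Lowland District: 0.1364×240.3 + 0.0866×280.0 + 0.1413×185.7 + 0.1647×164.9 + 0.0919×101.6 + 0.1925×77.2 + 0.1866×36.2 = 141.3807 per 100000.
The crude rates (142.53 vs 135.72) would put the Central Province higher, but that reflects its income composition; once standardized to a common income structure, the Lowland District has the higher underlying rate.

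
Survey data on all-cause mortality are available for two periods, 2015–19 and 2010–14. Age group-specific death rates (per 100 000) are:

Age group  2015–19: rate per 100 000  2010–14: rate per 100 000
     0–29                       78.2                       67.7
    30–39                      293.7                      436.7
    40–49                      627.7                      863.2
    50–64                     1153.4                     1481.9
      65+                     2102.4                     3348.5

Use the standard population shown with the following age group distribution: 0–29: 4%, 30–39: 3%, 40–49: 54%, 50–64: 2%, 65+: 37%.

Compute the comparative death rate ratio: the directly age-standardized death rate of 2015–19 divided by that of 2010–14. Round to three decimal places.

Standard weights: 0.04, 0.03, 0.54, 0.02, 0.37.
2015–19: 0.0400×78.2 + 0.0300×293.7 + 0.5400×627.7 + 0.0200×1153.4 + 0.3700×2102.4 = 1151.8530 per 100 000.
2010–14: 0.0400×67.7 + 0.0300×436.7 + 0.5400×863.2 + 0.0200×1481.9 + 0.3700×3348.5 = 1750.5200 per 100 000.
Ratio = 1151.8530 ÷ 1750.5200 = 0.65801.

0.658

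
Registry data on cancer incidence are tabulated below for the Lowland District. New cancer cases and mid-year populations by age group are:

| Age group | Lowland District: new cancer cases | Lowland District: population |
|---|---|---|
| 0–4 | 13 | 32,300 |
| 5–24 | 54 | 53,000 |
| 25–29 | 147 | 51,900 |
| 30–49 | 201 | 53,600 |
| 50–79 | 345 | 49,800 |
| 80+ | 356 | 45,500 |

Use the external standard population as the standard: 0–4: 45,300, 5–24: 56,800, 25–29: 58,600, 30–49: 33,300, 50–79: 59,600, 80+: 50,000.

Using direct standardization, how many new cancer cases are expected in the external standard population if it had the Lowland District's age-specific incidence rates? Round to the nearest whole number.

1171

Age-specific rates per 100,000 for the Lowland District: 40.25, 101.89, 283.24, 375.00, 692.77, 782.42.
Expected new cancer cases = Σ (standard pop × age-specific rate ÷ 100,000)
= 45,300×40.25/100,000 + 56,800×101.89/100,000 + 58,600×283.24/100,000 + 33,300×375.00/100,000 + 59,600×692.77/100,000 + 50,000×782.42/100,000
= 18.23 + 57.87 + 165.98 + 124.88 + 412.89 + 391.21 = 1171.06.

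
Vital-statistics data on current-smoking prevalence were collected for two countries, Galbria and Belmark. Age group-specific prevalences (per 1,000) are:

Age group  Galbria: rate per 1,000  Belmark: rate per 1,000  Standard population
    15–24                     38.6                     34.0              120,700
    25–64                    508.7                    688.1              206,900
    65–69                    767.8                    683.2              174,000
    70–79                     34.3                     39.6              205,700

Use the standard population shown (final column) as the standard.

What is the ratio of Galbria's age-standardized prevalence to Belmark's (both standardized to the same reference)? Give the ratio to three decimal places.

0.916

Standard total = 707,300; weights = 0.1706, 0.2925, 0.2460, 0.2908.
Galbria: 0.1706×38.6 + 0.2925×508.7 + 0.2460×767.8 + 0.2908×34.3 = 354.2510 per 1,000.
Belmark: 0.1706×34.0 + 0.2925×688.1 + 0.2460×683.2 + 0.2908×39.6 = 386.6736 per 1,000.
Ratio = 354.2510 ÷ 386.6736 = 0.91615.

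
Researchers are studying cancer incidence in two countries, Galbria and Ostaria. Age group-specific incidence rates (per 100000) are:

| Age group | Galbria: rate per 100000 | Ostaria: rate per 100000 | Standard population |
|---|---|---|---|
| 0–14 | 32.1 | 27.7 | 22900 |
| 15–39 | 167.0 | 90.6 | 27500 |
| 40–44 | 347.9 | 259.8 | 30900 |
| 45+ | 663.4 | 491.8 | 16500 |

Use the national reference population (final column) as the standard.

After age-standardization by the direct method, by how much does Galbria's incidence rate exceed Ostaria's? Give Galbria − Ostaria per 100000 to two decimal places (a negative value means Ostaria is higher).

79.30

Standard total = 97800; weights = 0.2342, 0.2812, 0.3160, 0.1687.
Galbria: 0.2342×32.1 + 0.2812×167.0 + 0.3160×347.9 + 0.1687×663.4 = 276.3170 per 100000.
Ostaria: 0.2342×27.7 + 0.2812×90.6 + 0.3160×259.8 + 0.1687×491.8 = 197.0179 per 100000.
Difference = 276.3170 − 197.0179 = 79.2991.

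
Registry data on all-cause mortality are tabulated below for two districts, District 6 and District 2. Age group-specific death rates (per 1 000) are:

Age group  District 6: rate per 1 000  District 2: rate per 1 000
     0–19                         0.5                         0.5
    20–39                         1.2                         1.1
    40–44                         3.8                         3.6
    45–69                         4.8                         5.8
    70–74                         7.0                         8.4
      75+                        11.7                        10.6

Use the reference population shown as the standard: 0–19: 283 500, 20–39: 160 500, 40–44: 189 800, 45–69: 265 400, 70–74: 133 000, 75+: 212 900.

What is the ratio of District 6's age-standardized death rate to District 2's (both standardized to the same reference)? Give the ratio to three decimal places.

0.972

Standard total = 1 245 100; weights = 0.2277, 0.1289, 0.1524, 0.2132, 0.1068, 0.1710.
District 6: 0.2277×0.5 + 0.1289×1.2 + 0.1524×3.8 + 0.2132×4.8 + 0.1068×7.0 + 0.1710×11.7 = 4.6193 per 1 000.
District 2: 0.2277×0.5 + 0.1289×1.1 + 0.1524×3.6 + 0.2132×5.8 + 0.1068×8.4 + 0.1710×10.6 = 4.7505 per 1 000.
Ratio = 4.6193 ÷ 4.7505 = 0.97237.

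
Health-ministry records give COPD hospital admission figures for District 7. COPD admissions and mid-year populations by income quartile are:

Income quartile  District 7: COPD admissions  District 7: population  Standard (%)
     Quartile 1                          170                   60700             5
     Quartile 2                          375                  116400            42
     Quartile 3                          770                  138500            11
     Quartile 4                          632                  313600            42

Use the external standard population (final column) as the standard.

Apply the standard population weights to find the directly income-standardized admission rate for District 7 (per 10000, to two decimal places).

29.51

Income-specific rates per 10000 for District 7: 28.01, 32.22, 55.60, 20.15.
Standard weights: 0.05, 0.42, 0.11, 0.42.
Standardized rate: 0.0500×28.01 + 0.4200×32.22 + 0.1100×55.60 + 0.4200×20.15 = 29.5111 per 10000.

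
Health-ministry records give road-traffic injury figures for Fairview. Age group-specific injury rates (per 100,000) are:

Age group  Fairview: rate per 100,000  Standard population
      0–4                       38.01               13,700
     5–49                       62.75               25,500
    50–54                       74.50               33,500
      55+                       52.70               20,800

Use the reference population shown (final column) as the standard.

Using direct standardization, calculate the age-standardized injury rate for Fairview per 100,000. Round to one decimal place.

61.1

Standard total = 93,500; weights = 0.1465, 0.2727, 0.3583, 0.2225.
Standardized rate: 0.1465×38.01 + 0.2727×62.75 + 0.3583×74.50 + 0.2225×52.70 = 61.0992 per 100,000.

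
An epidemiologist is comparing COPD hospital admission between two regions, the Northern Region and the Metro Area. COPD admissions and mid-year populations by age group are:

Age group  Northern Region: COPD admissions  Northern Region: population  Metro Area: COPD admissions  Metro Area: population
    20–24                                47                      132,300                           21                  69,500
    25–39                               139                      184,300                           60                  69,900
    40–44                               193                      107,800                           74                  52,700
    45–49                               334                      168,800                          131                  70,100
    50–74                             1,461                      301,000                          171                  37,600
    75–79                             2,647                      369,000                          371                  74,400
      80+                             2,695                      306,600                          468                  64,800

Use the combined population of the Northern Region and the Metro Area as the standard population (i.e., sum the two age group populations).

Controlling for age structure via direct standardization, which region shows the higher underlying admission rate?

Age-specific rates per 10,000 for the Northern Region: 3.55, 7.54, 17.90, 19.79, 48.54, 71.73, 87.90.
For the Metro Area: 3.02, 8.58, 14.04, 18.69, 45.48, 49.87, 72.22.
Combined standard total = 2,008,800; weights = 0.1005, 0.1265, 0.0799, 0.1189, 0.1686, 0.2207, 0.1849.
The Northern Region: 0.1005×3.55 + 0.1265×7.54 + 0.0799×17.90 + 0.1189×19.79 + 0.1686×48.54 + 0.2207×71.73 + 0.1849×87.90 = 45.3617 per 10,000.
The Metro Area: 0.1005×3.02 + 0.1265×8.58 + 0.0799×14.04 + 0.1189×18.69 + 0.1686×45.48 + 0.2207×49.87 + 0.1849×72.22 = 36.7596 per 10,000.

Northern Region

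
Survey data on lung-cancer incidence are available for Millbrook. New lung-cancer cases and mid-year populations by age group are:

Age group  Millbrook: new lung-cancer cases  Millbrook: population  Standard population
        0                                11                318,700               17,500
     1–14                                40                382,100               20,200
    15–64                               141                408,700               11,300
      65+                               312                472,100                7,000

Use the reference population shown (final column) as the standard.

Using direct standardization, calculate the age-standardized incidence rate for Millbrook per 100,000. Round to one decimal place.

Age-specific rates per 100,000 for Millbrook: 3.45, 10.47, 34.50, 66.09.
Standard total = 56,000; weights = 0.3125, 0.3607, 0.2018, 0.1250.
Standardized rate: 0.3125×3.45 + 0.3607×10.47 + 0.2018×34.50 + 0.1250×66.09 = 20.0772 per 100,000.

20.1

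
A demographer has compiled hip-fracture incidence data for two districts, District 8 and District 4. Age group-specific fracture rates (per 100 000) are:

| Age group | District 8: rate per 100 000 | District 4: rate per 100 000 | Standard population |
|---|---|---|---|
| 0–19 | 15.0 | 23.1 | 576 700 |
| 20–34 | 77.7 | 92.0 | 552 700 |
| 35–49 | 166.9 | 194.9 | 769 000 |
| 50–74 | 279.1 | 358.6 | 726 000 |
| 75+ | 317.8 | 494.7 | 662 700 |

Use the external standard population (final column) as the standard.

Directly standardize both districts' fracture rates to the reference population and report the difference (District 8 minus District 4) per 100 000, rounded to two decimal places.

-63.60

Standard total = 3 287 100; weights = 0.1754, 0.1681, 0.2339, 0.2209, 0.2016.
District 8: 0.1754×15.0 + 0.1681×77.7 + 0.2339×166.9 + 0.2209×279.1 + 0.2016×317.8 = 180.4551 per 100 000.
District 4: 0.1754×23.1 + 0.1681×92.0 + 0.2339×194.9 + 0.2209×358.6 + 0.2016×494.7 = 244.0539 per 100 000.
Difference = 180.4551 − 244.0539 = -63.5988.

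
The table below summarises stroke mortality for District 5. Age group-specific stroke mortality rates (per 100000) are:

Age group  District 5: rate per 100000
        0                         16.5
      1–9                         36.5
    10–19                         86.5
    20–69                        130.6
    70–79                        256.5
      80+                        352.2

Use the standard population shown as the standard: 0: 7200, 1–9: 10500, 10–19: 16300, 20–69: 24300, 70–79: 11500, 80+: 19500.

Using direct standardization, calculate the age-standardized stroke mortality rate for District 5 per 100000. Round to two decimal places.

Standard total = 89300; weights = 0.0806, 0.1176, 0.1825, 0.2721, 0.1288, 0.2184.
Standardized rate: 0.0806×16.5 + 0.1176×36.5 + 0.1825×86.5 + 0.2721×130.6 + 0.1288×256.5 + 0.2184×352.2 = 166.8895 per 100000.

166.89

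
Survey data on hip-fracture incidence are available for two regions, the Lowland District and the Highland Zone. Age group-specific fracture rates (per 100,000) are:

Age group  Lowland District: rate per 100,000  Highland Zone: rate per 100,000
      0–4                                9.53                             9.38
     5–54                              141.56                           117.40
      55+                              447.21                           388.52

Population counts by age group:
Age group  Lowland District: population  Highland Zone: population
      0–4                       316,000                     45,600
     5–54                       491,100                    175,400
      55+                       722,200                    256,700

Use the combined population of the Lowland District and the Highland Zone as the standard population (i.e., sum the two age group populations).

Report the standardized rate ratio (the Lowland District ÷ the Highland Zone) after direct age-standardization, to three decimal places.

1.159

Combined standard total = 2,007,000; weights = 0.1802, 0.3321, 0.4877.
The Lowland District: 0.1802×9.53 + 0.3321×141.56 + 0.4877×447.21 = 266.8509 per 100,000.
The Highland Zone: 0.1802×9.38 + 0.3321×117.40 + 0.4877×388.52 = 230.1750 per 100,000.
Ratio = 266.8509 ÷ 230.1750 = 1.15934.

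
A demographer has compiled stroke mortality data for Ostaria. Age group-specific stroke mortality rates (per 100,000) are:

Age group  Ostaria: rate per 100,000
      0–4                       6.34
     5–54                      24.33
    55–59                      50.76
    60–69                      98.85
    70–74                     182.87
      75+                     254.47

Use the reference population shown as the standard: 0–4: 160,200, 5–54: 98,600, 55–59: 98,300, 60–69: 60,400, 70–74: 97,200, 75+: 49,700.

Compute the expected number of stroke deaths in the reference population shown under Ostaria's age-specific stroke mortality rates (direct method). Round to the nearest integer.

448

Expected stroke deaths = Σ (standard pop × age-specific rate ÷ 100,000)
= 160,200×6.34/100,000 + 98,600×24.33/100,000 + 98,300×50.76/100,000 + 60,400×98.85/100,000 + 97,200×182.87/100,000 + 49,700×254.47/100,000
= 10.16 + 23.99 + 49.90 + 59.71 + 177.75 + 126.47 = 447.97.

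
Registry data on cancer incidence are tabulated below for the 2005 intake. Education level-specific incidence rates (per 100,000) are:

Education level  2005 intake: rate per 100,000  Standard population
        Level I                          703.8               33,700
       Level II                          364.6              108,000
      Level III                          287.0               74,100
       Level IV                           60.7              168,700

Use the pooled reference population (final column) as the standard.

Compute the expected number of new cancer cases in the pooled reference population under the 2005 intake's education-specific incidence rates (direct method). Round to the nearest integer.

946

Expected new cancer cases = Σ (standard pop × education-specific rate ÷ 100,000)
= 33,700×703.8/100,000 + 108,000×364.6/100,000 + 74,100×287.0/100,000 + 168,700×60.7/100,000
= 237.18 + 393.77 + 212.67 + 102.40 = 946.02.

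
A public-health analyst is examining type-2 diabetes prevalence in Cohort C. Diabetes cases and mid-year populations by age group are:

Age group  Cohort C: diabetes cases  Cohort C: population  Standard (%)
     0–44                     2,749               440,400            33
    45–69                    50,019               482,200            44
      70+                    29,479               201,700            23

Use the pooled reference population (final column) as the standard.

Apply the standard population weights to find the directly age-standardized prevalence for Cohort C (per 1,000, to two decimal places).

81.32

Age-specific rates per 1,000 for Cohort C: 6.242, 103.731, 146.153.
Standard weights: 0.33, 0.44, 0.23.
Standardized rate: 0.3300×6.242 + 0.4400×103.731 + 0.2300×146.153 = 81.3166 per 1,000.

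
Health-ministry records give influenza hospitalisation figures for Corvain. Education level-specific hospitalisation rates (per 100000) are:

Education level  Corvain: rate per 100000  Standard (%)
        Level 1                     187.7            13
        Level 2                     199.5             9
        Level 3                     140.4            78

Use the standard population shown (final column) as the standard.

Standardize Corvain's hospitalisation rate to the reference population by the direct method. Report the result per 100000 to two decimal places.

Standard weights: 0.13, 0.09, 0.78.
Standardized rate: 0.1300×187.7 + 0.0900×199.5 + 0.7800×140.4 = 151.8680 per 100000.

151.87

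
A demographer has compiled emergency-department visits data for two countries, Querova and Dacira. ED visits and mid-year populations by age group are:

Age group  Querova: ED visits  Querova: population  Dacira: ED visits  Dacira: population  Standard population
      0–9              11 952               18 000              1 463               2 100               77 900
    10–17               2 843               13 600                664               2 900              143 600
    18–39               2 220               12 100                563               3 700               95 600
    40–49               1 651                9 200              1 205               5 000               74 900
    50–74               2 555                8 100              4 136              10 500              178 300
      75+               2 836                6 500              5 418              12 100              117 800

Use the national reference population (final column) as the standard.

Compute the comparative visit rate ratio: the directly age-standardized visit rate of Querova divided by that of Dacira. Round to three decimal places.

0.908

Age-specific rates per 1 000 for Querova: 664.000, 209.044, 183.471, 179.457, 315.432, 436.308.
For Dacira: 696.667, 228.966, 152.162, 241.000, 393.905, 447.769.
Standard total = 688 100; weights = 0.1132, 0.2087, 0.1389, 0.1089, 0.2591, 0.1712.
Querova: 0.1132×664.000 + 0.2087×209.044 + 0.1389×183.471 + 0.1089×179.457 + 0.2591×315.432 + 0.1712×436.308 = 320.2500 per 1 000.
Dacira: 0.1132×696.667 + 0.2087×228.966 + 0.1389×152.162 + 0.1089×241.000 + 0.2591×393.905 + 0.1712×447.769 = 352.7507 per 1 000.
Ratio = 320.2500 ÷ 352.7507 = 0.90787.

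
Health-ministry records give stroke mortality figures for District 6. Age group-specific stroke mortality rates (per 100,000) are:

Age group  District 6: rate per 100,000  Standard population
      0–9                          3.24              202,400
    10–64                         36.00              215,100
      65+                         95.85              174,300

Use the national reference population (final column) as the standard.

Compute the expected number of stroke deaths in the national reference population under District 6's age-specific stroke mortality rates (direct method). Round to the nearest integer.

251

Expected stroke deaths = Σ (standard pop × age-specific rate ÷ 100,000)
= 202,400×3.24/100,000 + 215,100×36.00/100,000 + 174,300×95.85/100,000
= 6.56 + 77.44 + 167.07 = 251.06.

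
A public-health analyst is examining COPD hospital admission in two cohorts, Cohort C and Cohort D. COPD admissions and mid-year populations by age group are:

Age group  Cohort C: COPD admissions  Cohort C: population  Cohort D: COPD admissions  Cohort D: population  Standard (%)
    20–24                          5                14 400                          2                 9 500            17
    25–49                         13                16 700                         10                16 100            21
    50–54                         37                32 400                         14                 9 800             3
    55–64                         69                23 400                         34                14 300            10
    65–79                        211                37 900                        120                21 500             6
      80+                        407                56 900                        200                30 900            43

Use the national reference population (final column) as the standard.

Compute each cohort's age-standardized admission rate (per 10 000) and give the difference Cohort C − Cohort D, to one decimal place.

4.0

Age-specific rates per 10 000 for Cohort C: 3.47, 7.78, 11.42, 29.49, 55.67, 71.53.
For Cohort D: 2.11, 6.21, 14.29, 23.78, 55.81, 64.72.
Standard weights: 0.17, 0.21, 0.03, 0.10, 0.06, 0.43.
Cohort C: 0.1700×3.47 + 0.2100×7.78 + 0.0300×11.42 + 0.1000×29.49 + 0.0600×55.67 + 0.4300×71.53 = 39.6142 per 10 000.
Cohort D: 0.1700×2.11 + 0.2100×6.21 + 0.0300×14.29 + 0.1000×23.78 + 0.0600×55.81 + 0.4300×64.72 = 35.6490 per 10 000.
Difference = 39.6142 − 35.6490 = 3.9652.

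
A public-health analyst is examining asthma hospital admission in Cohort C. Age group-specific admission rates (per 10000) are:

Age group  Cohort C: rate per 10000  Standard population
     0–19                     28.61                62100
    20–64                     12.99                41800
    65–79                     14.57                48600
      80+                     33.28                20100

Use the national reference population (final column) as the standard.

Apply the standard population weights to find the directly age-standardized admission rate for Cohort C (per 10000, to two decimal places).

Standard total = 172600; weights = 0.3598, 0.2422, 0.2816, 0.1165.
Standardized rate: 0.3598×28.61 + 0.2422×12.99 + 0.2816×14.57 + 0.1165×33.28 = 21.4177 per 10000.

21.42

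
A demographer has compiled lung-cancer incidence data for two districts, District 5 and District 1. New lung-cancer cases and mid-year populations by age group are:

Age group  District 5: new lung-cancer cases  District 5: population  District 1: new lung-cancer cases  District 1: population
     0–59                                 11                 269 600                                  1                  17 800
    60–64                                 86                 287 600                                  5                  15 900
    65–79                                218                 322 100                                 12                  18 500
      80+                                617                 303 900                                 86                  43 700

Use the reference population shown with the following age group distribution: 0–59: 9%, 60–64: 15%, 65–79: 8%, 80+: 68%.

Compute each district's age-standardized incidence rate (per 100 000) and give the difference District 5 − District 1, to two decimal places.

4.09

Age-specific rates per 100 000 for District 5: 4.08, 29.90, 67.68, 203.03.
For District 1: 5.62, 31.45, 64.86, 196.80.
Standard weights: 0.09, 0.15, 0.08, 0.68.
District 5: 0.0900×4.08 + 0.1500×29.90 + 0.0800×67.68 + 0.6800×203.03 = 148.3256 per 100 000.
District 1: 0.0900×5.62 + 0.1500×31.45 + 0.0800×64.86 + 0.6800×196.80 = 144.2333 per 100 000.
Difference = 148.3256 − 144.2333 = 4.0923.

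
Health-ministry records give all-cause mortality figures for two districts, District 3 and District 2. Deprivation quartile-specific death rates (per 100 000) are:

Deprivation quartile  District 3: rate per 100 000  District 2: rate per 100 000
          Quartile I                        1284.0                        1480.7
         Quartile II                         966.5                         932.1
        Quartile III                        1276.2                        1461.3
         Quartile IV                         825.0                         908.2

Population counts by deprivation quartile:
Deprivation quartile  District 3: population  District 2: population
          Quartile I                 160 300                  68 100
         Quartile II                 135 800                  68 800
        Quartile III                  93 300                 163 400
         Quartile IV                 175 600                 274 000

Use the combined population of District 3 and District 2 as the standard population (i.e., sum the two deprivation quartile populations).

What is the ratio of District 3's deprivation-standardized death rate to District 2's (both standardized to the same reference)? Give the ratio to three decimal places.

0.906

Combined standard total = 1 139 300; weights = 0.2005, 0.1796, 0.2253, 0.3946.
District 3: 0.2005×1284.0 + 0.1796×966.5 + 0.2253×1276.2 + 0.3946×825.0 = 1044.0903 per 100 000.
District 2: 0.2005×1480.7 + 0.1796×932.1 + 0.2253×1461.3 + 0.3946×908.2 = 1151.8845 per 100 000.
Ratio = 1044.0903 ÷ 1151.8845 = 0.90642.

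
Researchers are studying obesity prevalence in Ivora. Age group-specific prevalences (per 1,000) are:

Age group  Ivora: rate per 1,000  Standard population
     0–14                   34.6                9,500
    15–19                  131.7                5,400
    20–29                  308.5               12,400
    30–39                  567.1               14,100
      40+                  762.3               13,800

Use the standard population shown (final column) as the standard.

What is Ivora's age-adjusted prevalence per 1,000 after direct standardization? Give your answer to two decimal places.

423.57

Standard total = 55,200; weights = 0.1721, 0.0978, 0.2246, 0.2554, 0.2500.
Standardized rate: 0.1721×34.6 + 0.0978×131.7 + 0.2246×308.5 + 0.2554×567.1 + 0.2500×762.3 = 423.5712 per 1,000.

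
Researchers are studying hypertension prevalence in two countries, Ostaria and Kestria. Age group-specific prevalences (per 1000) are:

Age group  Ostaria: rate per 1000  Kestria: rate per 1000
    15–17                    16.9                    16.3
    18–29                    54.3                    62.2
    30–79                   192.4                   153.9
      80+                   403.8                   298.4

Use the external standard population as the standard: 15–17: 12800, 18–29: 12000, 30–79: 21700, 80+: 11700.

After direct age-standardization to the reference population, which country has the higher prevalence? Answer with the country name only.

Ostaria

Standard total = 58200; weights = 0.2199, 0.2062, 0.3729, 0.2010.
Ostaria: 0.2199×16.9 + 0.2062×54.3 + 0.3729×192.4 + 0.2010×403.8 = 167.8258 per 1000.
Kestria: 0.2199×16.3 + 0.2062×62.2 + 0.3729×153.9 + 0.2010×298.4 = 133.7792 per 1000.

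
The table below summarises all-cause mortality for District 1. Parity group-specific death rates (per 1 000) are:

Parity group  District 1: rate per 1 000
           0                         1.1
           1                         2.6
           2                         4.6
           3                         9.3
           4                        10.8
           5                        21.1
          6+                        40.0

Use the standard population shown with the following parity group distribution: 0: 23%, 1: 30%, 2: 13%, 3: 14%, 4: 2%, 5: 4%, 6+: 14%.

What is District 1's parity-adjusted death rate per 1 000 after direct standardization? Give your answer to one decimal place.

Standard weights: 0.23, 0.30, 0.13, 0.14, 0.02, 0.04, 0.14.
Standardized rate: 0.2300×1.1 + 0.3000×2.6 + 0.1300×4.6 + 0.1400×9.3 + 0.0200×10.8 + 0.0400×21.1 + 0.1400×40.0 = 9.5930 per 1 000.

9.6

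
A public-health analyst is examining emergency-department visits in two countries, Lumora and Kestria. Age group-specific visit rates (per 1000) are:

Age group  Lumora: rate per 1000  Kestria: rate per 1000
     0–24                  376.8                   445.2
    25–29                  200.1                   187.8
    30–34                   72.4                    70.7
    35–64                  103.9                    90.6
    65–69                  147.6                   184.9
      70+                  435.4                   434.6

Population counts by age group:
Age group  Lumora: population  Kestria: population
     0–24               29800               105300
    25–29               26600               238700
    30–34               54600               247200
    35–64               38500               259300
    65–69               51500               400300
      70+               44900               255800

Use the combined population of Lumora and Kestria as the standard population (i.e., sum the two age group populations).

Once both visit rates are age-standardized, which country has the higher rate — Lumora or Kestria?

Combined standard total = 1752500; weights = 0.0771, 0.1514, 0.1722, 0.1699, 0.2578, 0.1716.
Lumora: 0.0771×376.8 + 0.1514×200.1 + 0.1722×72.4 + 0.1699×103.9 + 0.2578×147.6 + 0.1716×435.4 = 202.2222 per 1000.
Kestria: 0.0771×445.2 + 0.1514×187.8 + 0.1722×70.7 + 0.1699×90.6 + 0.2578×184.9 + 0.1716×434.6 = 212.5591 per 1000.

Kestria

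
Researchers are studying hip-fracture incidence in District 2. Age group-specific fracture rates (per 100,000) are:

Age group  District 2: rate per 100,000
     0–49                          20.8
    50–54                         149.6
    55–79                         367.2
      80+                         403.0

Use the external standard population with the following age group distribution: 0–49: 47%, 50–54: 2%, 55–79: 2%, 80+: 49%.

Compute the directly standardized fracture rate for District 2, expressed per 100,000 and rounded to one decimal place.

Standard weights: 0.47, 0.02, 0.02, 0.49.
Standardized rate: 0.4700×20.8 + 0.0200×149.6 + 0.0200×367.2 + 0.4900×403.0 = 217.5820 per 100,000.

217.6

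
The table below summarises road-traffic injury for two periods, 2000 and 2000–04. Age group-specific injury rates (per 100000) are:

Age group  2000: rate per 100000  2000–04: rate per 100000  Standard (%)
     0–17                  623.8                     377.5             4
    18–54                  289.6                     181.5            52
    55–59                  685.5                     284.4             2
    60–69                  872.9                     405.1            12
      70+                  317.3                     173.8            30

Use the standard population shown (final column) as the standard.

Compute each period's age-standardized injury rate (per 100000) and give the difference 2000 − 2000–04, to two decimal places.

173.27

Standard weights: 0.04, 0.52, 0.02, 0.12, 0.30.
2000: 0.0400×623.8 + 0.5200×289.6 + 0.0200×685.5 + 0.1200×872.9 + 0.3000×317.3 = 389.1920 per 100000.
2000–04: 0.0400×377.5 + 0.5200×181.5 + 0.0200×284.4 + 0.1200×405.1 + 0.3000×173.8 = 215.9200 per 100000.
Difference = 389.1920 − 215.9200 = 173.2720.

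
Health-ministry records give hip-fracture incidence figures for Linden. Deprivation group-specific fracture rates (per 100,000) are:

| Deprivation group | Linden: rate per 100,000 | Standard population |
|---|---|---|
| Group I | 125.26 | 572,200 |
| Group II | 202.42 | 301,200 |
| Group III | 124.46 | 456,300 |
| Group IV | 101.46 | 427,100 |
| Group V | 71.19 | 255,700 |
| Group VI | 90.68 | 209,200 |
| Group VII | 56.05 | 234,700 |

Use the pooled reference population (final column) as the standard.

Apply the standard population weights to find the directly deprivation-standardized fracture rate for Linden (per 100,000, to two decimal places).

115.25

Standard total = 2,456,400; weights = 0.2329, 0.1226, 0.1858, 0.1739, 0.1041, 0.0852, 0.0955.
Standardized rate: 0.2329×125.26 + 0.1226×202.42 + 0.1858×124.46 + 0.1739×101.46 + 0.1041×71.19 + 0.0852×90.68 + 0.0955×56.05 = 115.2483 per 100,000.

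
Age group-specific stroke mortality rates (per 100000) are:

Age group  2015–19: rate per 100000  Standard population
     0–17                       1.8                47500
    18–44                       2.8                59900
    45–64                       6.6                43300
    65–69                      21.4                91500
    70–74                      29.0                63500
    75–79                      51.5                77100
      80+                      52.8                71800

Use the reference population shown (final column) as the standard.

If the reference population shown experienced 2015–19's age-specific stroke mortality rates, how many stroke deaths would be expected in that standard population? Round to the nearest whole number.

Expected stroke deaths = Σ (standard pop × age-specific rate ÷ 100000)
= 47500×1.8/100000 + 59900×2.8/100000 + 43300×6.6/100000 + 91500×21.4/100000 + 63500×29.0/100000 + 77100×51.5/100000 + 71800×52.8/100000
= 0.85 + 1.68 + 2.86 + 19.58 + 18.41 + 39.71 + 37.91 = 121.00.

121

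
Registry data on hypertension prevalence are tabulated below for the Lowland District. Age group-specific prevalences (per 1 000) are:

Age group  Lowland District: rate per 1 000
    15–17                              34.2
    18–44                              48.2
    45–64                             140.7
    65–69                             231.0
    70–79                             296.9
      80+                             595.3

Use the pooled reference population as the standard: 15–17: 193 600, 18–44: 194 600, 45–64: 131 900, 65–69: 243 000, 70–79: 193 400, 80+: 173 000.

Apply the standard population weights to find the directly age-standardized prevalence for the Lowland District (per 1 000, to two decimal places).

222.31

Standard total = 1 129 500; weights = 0.1714, 0.1723, 0.1168, 0.2151, 0.1712, 0.1532.
Standardized rate: 0.1714×34.2 + 0.1723×48.2 + 0.1168×140.7 + 0.2151×231.0 + 0.1712×296.9 + 0.1532×595.3 = 222.3103 per 1 000.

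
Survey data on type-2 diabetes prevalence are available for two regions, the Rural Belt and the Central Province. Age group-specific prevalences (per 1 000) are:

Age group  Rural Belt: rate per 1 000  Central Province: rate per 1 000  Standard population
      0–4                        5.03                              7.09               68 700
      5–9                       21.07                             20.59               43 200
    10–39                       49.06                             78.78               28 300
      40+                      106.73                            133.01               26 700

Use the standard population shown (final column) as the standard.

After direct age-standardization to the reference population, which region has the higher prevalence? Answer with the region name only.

Central Province

Standard total = 166 900; weights = 0.4116, 0.2588, 0.1696, 0.1600.
The Rural Belt: 0.4116×5.03 + 0.2588×21.07 + 0.1696×49.06 + 0.1600×106.73 = 32.9172 per 1 000.
The Central Province: 0.4116×7.09 + 0.2588×20.59 + 0.1696×78.78 + 0.1600×133.01 = 42.8844 per 1 000.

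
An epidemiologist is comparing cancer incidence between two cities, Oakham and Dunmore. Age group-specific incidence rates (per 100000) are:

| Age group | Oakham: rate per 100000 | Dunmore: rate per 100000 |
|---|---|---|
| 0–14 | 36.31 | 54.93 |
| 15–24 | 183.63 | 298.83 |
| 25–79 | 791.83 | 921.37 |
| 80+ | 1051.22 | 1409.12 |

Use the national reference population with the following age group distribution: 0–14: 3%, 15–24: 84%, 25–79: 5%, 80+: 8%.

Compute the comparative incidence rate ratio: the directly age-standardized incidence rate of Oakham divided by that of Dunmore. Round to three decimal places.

Standard weights: 0.03, 0.84, 0.05, 0.08.
Oakham: 0.0300×36.31 + 0.8400×183.63 + 0.0500×791.83 + 0.0800×1051.22 = 279.0276 per 100000.
Dunmore: 0.0300×54.93 + 0.8400×298.83 + 0.0500×921.37 + 0.0800×1409.12 = 411.4632 per 100000.
Ratio = 279.0276 ÷ 411.4632 = 0.67814.

0.678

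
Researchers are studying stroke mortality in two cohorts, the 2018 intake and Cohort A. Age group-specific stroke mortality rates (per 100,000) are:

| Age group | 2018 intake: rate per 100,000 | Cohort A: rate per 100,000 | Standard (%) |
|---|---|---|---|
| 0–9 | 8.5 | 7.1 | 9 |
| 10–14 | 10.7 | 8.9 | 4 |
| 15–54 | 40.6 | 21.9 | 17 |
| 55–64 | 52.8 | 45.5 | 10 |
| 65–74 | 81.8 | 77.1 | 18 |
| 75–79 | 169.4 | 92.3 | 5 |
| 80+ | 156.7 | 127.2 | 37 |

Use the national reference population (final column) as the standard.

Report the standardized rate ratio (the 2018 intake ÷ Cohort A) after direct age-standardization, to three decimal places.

Standard weights: 0.09, 0.04, 0.17, 0.10, 0.18, 0.05, 0.37.
The 2018 intake: 0.0900×8.5 + 0.0400×10.7 + 0.1700×40.6 + 0.1000×52.8 + 0.1800×81.8 + 0.0500×169.4 + 0.3700×156.7 = 94.5480 per 100,000.
Cohort A: 0.0900×7.1 + 0.0400×8.9 + 0.1700×21.9 + 0.1000×45.5 + 0.1800×77.1 + 0.0500×92.3 + 0.3700×127.2 = 74.8250 per 100,000.
Ratio = 94.5480 ÷ 74.8250 = 1.26359.

1.264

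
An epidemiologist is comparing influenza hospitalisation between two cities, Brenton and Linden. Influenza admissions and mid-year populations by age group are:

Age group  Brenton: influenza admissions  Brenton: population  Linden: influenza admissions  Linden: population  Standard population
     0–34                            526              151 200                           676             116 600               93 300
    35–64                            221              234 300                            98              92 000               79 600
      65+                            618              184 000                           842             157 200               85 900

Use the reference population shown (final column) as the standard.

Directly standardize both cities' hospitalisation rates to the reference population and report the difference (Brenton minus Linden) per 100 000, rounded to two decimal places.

-153.65

Age-specific rates per 100 000 for Brenton: 347.88, 94.32, 335.87.
For Linden: 579.76, 106.52, 535.62.
Standard total = 258 800; weights = 0.3605, 0.3076, 0.3319.
Brenton: 0.3605×347.88 + 0.3076×94.32 + 0.3319×335.87 = 265.9076 per 100 000.
Linden: 0.3605×579.76 + 0.3076×106.52 + 0.3319×535.62 = 419.5548 per 100 000.
Difference = 265.9076 − 419.5548 = -153.6472.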